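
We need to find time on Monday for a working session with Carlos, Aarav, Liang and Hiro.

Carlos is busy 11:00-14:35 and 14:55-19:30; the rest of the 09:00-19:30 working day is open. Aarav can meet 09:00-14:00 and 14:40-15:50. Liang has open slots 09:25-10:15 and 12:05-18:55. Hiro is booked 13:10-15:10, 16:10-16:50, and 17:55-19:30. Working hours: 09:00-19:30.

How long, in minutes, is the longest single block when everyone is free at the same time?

50 minutes

Carlos free within 09:00–19:30: 09:00–11:00, 14:35–14:55.
Hiro free within 09:00–19:30: 09:00–13:10, 15:10–16:10, 16:50–17:55.
Carlos ∩ Aarav: 09:00–11:00, 14:40–14:55.
Carlos ∩ Aarav ∩ Liang: 09:25–10:15, 14:40–14:55.
Carlos ∩ Aarav ∩ Liang ∩ Hiro: 09:25–10:15.
Single common window of 50 minutes.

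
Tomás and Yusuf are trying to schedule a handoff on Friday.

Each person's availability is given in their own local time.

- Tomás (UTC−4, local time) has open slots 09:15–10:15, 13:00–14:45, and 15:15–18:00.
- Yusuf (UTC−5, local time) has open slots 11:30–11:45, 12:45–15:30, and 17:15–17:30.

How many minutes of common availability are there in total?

Tomás → UTC: 13:15–14:15, 17:00–18:45, 19:15–22:00.
Yusuf → UTC: 16:30–16:45, 17:45–20:30, 22:15–22:30.
Tomás ∩ Yusuf: 17:45–18:45, 19:15–20:30.
Total common minutes: 60 + 75 = 135.

135 minutes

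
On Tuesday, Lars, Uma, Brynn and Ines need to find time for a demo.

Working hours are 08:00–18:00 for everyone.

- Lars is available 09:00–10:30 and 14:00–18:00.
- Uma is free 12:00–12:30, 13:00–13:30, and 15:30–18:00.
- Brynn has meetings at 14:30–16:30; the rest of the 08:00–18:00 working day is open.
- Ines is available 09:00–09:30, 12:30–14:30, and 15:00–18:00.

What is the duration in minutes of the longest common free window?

Brynn free within 08:00–18:00: 08:00–14:30, 16:30–18:00.
Lars ∩ Uma: 15:30–18:00.
Lars ∩ Uma ∩ Brynn: 16:30–18:00.
Lars ∩ Uma ∩ Brynn ∩ Ines: 16:30–18:00.
Single common window of 90 minutes.

90 minutes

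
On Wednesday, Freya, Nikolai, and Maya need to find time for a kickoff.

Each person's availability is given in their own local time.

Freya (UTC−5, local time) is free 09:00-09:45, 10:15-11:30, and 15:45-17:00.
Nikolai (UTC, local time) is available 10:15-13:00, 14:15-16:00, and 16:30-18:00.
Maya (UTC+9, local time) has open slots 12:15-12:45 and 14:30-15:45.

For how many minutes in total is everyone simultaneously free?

Freya → UTC: 14:00–14:45, 15:15–16:30, 20:45–22:00.
Nikolai → UTC: 10:15–13:00, 14:15–16:00, 16:30–18:00.
Maya → UTC: 03:15–03:45, 05:30–06:45.
Freya ∩ Nikolai: 14:15–14:45, 15:15–16:00.
Freya ∩ Nikolai ∩ Maya: (none).
Total common minutes: 0.

0 minutes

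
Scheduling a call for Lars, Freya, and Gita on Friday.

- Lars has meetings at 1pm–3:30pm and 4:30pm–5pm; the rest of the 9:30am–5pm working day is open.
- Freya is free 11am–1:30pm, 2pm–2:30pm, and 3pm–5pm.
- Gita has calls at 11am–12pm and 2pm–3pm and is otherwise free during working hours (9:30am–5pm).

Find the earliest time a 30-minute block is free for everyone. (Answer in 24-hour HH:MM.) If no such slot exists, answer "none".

12:00

Lars free within 09:30–17:00: 09:30–13:00, 15:30–16:30.
Gita free within 09:30–17:00: 09:30–11:00, 12:00–14:00, 15:00–17:00.
Lars ∩ Freya: 11:00–13:00, 15:30–16:30.
Lars ∩ Freya ∩ Gita: 12:00–13:00, 15:30–16:30.
Windows ≥ 30 min: 12:00–13:00, 15:30–16:30.
Earliest such window starts at 12:00.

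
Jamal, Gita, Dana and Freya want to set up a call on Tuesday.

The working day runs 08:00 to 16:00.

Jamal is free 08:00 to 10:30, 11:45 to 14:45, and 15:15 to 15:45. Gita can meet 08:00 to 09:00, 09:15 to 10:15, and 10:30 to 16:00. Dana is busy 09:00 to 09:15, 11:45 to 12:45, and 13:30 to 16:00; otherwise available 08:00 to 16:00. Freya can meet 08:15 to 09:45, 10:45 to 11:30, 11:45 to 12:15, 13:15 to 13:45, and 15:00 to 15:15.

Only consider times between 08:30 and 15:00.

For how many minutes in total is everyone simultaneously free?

Dana free within 08:00–16:00: 08:00–09:00, 09:15–11:45, 12:45–13:30.
Jamal ∩ Gita: 08:00–09:00, 09:15–10:15, 11:45–14:45, 15:15–15:45.
Jamal ∩ Gita ∩ Dana: 08:00–09:00, 09:15–10:15, 12:45–13:30.
Jamal ∩ Gita ∩ Dana ∩ Freya: 08:15–09:00, 09:15–09:45, 13:15–13:30.
Restricted to 08:30–15:00: 08:30–09:00, 09:15–09:45, 13:15–13:30.
Total common minutes: 30 + 30 + 15 = 75.

75 minutes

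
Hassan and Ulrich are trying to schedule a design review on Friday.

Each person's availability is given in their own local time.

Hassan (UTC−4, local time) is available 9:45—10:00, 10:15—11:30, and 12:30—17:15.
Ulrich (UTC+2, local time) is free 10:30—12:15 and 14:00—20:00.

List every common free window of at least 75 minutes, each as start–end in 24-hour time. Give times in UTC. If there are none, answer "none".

14:15–15:30, 16:30–18:00

Hassan → UTC: 13:45–14:00, 14:15–15:30, 16:30–21:15.
Ulrich → UTC: 08:30–10:15, 12:00–18:00.
Hassan ∩ Ulrich: 13:45–14:00, 14:15–15:30, 16:30–18:00.
Windows ≥ 75 min: 14:15–15:30, 16:30–18:00.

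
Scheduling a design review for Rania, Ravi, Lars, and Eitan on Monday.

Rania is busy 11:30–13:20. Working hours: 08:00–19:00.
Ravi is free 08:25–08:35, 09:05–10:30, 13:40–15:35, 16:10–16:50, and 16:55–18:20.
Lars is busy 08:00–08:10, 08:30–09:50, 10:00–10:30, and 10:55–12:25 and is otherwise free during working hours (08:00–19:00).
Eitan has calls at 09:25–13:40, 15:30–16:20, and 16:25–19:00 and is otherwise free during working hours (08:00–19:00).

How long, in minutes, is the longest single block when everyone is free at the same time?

Rania free within 08:00–19:00: 08:00–11:30, 13:20–19:00.
Lars free within 08:00–19:00: 08:10–08:30, 09:50–10:00, 10:30–10:55, 12:25–19:00.
Eitan free within 08:00–19:00: 08:00–09:25, 13:40–15:30, 16:20–16:25.
Rania ∩ Ravi: 08:25–08:35, 09:05–10:30, 13:40–15:35, 16:10–16:50, 16:55–18:20.
Rania ∩ Ravi ∩ Lars: 08:25–08:30, 09:50–10:00, 13:40–15:35, 16:10–16:50, 16:55–18:20.
Rania ∩ Ravi ∩ Lars ∩ Eitan: 08:25–08:30, 13:40–15:30, 16:20–16:25.
Common window lengths: 5, 110, 5 min; longest is 110.

110 minutes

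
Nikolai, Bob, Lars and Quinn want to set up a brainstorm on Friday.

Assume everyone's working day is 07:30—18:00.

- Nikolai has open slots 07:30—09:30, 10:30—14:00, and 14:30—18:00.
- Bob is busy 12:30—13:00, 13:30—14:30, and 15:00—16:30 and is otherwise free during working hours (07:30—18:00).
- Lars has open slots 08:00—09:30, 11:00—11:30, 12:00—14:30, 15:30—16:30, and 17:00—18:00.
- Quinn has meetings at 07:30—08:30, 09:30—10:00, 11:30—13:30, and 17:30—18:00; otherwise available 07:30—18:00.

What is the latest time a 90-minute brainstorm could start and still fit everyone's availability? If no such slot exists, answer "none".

none

Bob free within 07:30–18:00: 07:30–12:30, 13:00–13:30, 14:30–15:00, 16:30–18:00.
Quinn free within 07:30–18:00: 08:30–09:30, 10:00–11:30, 13:30–17:30.
Nikolai ∩ Bob: 07:30–09:30, 10:30–12:30, 13:00–13:30, 14:30–15:00, 16:30–18:00.
Nikolai ∩ Bob ∩ Lars: 08:00–09:30, 11:00–11:30, 12:00–12:30, 13:00–13:30, 17:00–18:00.
Nikolai ∩ Bob ∩ Lars ∩ Quinn: 08:30–09:30, 11:00–11:30, 17:00–17:30.
Windows ≥ 90 min: (none).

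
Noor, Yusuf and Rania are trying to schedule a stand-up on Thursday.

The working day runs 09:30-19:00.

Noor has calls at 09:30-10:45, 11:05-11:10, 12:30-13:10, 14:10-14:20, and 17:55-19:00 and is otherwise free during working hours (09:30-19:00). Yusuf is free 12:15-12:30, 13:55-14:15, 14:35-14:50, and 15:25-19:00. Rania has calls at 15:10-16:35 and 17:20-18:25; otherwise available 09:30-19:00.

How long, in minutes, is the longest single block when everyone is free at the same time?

Noor free within 09:30–19:00: 10:45–11:05, 11:10–12:30, 13:10–14:10, 14:20–17:55.
Rania free within 09:30–19:00: 09:30–15:10, 16:35–17:20, 18:25–19:00.
Noor ∩ Yusuf: 12:15–12:30, 13:55–14:10, 14:35–14:50, 15:25–17:55.
Noor ∩ Yusuf ∩ Rania: 12:15–12:30, 13:55–14:10, 14:35–14:50, 16:35–17:20.
Common window lengths: 15, 15, 15, 45 min; longest is 45.

45 minutes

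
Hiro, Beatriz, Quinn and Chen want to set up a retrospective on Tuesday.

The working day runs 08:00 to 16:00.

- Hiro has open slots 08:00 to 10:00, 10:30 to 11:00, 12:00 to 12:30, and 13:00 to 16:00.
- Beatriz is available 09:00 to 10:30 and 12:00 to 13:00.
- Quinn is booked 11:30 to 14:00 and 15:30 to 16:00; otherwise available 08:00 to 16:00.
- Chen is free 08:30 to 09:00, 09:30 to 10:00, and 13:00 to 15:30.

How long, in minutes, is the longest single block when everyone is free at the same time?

30 minutes

Quinn free within 08:00–16:00: 08:00–11:30, 14:00–15:30.
Hiro ∩ Beatriz: 09:00–10:00, 12:00–12:30.
Hiro ∩ Beatriz ∩ Quinn: 09:00–10:00.
Hiro ∩ Beatriz ∩ Quinn ∩ Chen: 09:30–10:00.
Single common window of 30 minutes.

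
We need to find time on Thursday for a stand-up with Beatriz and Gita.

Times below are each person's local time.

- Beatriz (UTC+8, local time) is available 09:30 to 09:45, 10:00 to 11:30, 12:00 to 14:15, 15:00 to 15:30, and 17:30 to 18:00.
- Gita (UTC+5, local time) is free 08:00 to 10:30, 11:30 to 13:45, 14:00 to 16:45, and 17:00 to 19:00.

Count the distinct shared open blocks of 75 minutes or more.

Beatriz → UTC: 01:30–01:45, 02:00–03:30, 04:00–06:15, 07:00–07:30, 09:30–10:00.
Gita → UTC: 03:00–05:30, 06:30–08:45, 09:00–11:45, 12:00–14:00.
Beatriz ∩ Gita: 03:00–03:30, 04:00–05:30, 07:00–07:30, 09:30–10:00.
Windows ≥ 75 min: 04:00–05:30.
That's 1 window.

1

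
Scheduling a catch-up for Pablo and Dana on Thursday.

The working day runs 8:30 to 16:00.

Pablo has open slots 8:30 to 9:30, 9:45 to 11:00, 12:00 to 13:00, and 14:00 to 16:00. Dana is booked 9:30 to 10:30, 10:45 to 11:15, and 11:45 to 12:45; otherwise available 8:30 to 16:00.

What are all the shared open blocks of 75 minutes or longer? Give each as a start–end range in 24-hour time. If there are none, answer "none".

Dana free within 08:30–16:00: 08:30–09:30, 10:30–10:45, 11:15–11:45, 12:45–16:00.
Pablo ∩ Dana: 08:30–09:30, 10:30–10:45, 12:45–13:00, 14:00–16:00.
Windows ≥ 75 min: 14:00–16:00.

14:00–16:00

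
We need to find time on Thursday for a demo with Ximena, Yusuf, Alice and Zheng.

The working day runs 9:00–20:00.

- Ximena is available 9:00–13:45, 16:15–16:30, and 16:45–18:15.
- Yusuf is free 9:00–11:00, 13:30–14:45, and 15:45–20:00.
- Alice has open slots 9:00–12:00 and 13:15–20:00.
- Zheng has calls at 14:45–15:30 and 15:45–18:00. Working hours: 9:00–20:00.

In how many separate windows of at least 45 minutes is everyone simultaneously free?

Zheng free within 09:00–20:00: 09:00–14:45, 15:30–15:45, 18:00–20:00.
Ximena ∩ Yusuf: 09:00–11:00, 13:30–13:45, 16:15–16:30, 16:45–18:15.
Ximena ∩ Yusuf ∩ Alice: 09:00–11:00, 13:30–13:45, 16:15–16:30, 16:45–18:15.
Ximena ∩ Yusuf ∩ Alice ∩ Zheng: 09:00–11:00, 13:30–13:45, 18:00–18:15.
Windows ≥ 45 min: 09:00–11:00.
That's 1 window.

1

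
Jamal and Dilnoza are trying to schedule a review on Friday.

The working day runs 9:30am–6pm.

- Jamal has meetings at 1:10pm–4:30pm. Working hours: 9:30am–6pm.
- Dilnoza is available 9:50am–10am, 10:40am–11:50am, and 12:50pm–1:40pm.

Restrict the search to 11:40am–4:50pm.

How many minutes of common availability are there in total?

30 minutes

Jamal free within 09:30–18:00: 09:30–13:10, 16:30–18:00.
Jamal ∩ Dilnoza: 09:50–10:00, 10:40–11:50, 12:50–13:10.
Restricted to 11:40–16:50: 11:40–11:50, 12:50–13:10.
Total common minutes: 10 + 20 = 30.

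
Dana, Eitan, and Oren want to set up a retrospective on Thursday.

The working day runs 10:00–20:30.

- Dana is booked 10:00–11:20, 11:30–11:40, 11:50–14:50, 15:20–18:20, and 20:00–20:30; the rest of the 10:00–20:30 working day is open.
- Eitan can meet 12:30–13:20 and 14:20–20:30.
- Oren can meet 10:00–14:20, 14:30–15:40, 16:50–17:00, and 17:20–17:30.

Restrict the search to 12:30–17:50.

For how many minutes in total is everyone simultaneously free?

Dana free within 10:00–20:30: 11:20–11:30, 11:40–11:50, 14:50–15:20, 18:20–20:00.
Dana ∩ Eitan: 14:50–15:20, 18:20–20:00.
Dana ∩ Eitan ∩ Oren: 14:50–15:20.
Restricted to 12:30–17:50: 14:50–15:20.
Total common minutes: 30.

30 minutes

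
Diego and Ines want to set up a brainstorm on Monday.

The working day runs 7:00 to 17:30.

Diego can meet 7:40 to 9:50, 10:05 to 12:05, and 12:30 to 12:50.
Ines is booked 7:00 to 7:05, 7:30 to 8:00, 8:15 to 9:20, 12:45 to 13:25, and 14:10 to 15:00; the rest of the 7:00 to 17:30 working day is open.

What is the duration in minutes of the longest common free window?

Ines free within 07:00–17:30: 07:05–07:30, 08:00–08:15, 09:20–12:45, 13:25–14:10, 15:00–17:30.
Diego ∩ Ines: 08:00–08:15, 09:20–09:50, 10:05–12:05, 12:30–12:45.
Common window lengths: 15, 30, 120, 15 min; longest is 120.

120 minutes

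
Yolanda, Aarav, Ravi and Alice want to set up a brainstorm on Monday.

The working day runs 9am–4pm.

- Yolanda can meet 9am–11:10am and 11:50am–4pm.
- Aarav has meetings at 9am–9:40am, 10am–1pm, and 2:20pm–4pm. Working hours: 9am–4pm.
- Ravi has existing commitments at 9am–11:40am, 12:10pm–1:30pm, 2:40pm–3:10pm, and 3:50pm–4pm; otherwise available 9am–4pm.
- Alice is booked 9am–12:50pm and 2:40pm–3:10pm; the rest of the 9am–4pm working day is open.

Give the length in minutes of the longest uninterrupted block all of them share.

50 minutes

Aarav free within 09:00–16:00: 09:40–10:00, 13:00–14:20.
Ravi free within 09:00–16:00: 11:40–12:10, 13:30–14:40, 15:10–15:50.
Alice free within 09:00–16:00: 12:50–14:40, 15:10–16:00.
Yolanda ∩ Aarav: 09:40–10:00, 13:00–14:20.
Yolanda ∩ Aarav ∩ Ravi: 13:30–14:20.
Yolanda ∩ Aarav ∩ Ravi ∩ Alice: 13:30–14:20.
Single common window of 50 minutes.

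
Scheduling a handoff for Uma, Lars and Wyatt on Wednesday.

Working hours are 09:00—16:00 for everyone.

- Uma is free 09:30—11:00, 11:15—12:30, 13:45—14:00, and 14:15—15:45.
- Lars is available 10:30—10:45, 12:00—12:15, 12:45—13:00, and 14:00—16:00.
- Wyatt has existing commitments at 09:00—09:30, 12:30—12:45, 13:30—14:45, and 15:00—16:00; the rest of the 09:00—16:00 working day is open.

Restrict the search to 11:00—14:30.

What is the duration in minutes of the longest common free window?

Wyatt free within 09:00–16:00: 09:30–12:30, 12:45–13:30, 14:45–15:00.
Uma ∩ Lars: 10:30–10:45, 12:00–12:15, 14:15–15:45.
Uma ∩ Lars ∩ Wyatt: 10:30–10:45, 12:00–12:15, 14:45–15:00.
Restricted to 11:00–14:30: 12:00–12:15.
Single common window of 15 minutes.

15 minutes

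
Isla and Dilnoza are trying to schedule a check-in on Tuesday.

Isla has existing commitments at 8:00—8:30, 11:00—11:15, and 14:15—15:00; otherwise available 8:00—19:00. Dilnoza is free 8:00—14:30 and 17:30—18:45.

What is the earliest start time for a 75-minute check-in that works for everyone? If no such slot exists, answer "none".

Isla free within 08:00–19:00: 08:30–11:00, 11:15–14:15, 15:00–19:00.
Isla ∩ Dilnoza: 08:30–11:00, 11:15–14:15, 17:30–18:45.
Windows ≥ 75 min: 08:30–11:00, 11:15–14:15, 17:30–18:45.
Earliest such window starts at 08:30.

08:30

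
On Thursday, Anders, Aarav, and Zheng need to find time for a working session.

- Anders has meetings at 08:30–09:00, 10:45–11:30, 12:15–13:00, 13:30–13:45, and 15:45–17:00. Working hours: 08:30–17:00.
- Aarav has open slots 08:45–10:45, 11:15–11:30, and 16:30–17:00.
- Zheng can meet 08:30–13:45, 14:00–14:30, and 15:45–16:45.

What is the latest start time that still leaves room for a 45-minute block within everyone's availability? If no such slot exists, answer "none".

Anders free within 08:30–17:00: 09:00–10:45, 11:30–12:15, 13:00–13:30, 13:45–15:45.
Anders ∩ Aarav: 09:00–10:45.
Anders ∩ Aarav ∩ Zheng: 09:00–10:45.
Windows ≥ 45 min: 09:00–10:45.
Latest start in the last window 09:00–10:45 is 10:45 − 45 min = 10:00.

10:00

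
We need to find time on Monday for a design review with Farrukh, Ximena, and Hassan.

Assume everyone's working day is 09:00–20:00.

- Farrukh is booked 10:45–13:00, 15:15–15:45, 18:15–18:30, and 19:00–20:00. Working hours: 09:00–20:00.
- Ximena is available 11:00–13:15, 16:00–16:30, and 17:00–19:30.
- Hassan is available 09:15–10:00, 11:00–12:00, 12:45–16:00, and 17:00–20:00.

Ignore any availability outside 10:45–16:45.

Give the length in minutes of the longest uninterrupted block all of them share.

15 minutes

Farrukh free within 09:00–20:00: 09:00–10:45, 13:00–15:15, 15:45–18:15, 18:30–19:00.
Farrukh ∩ Ximena: 13:00–13:15, 16:00–16:30, 17:00–18:15, 18:30–19:00.
Farrukh ∩ Ximena ∩ Hassan: 13:00–13:15, 17:00–18:15, 18:30–19:00.
Restricted to 10:45–16:45: 13:00–13:15.
Single common window of 15 minutes.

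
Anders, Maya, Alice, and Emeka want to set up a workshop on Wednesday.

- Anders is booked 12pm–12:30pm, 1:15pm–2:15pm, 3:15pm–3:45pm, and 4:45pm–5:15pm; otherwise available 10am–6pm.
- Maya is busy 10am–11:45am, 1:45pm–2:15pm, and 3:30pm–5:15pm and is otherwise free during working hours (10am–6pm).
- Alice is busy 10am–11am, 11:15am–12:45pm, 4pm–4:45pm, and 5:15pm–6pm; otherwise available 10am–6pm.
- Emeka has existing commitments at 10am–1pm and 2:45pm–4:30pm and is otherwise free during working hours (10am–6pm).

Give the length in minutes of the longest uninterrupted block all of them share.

30 minutes

Anders free within 10:00–18:00: 10:00–12:00, 12:30–13:15, 14:15–15:15, 15:45–16:45, 17:15–18:00.
Maya free within 10:00–18:00: 11:45–13:45, 14:15–15:30, 17:15–18:00.
Alice free within 10:00–18:00: 11:00–11:15, 12:45–16:00, 16:45–17:15.
Emeka free within 10:00–18:00: 13:00–14:45, 16:30–18:00.
Anders ∩ Maya: 11:45–12:00, 12:30–13:15, 14:15–15:15, 17:15–18:00.
Anders ∩ Maya ∩ Alice: 12:45–13:15, 14:15–15:15.
Anders ∩ Maya ∩ Alice ∩ Emeka: 13:00–13:15, 14:15–14:45.
Common window lengths: 15, 30 min; longest is 30.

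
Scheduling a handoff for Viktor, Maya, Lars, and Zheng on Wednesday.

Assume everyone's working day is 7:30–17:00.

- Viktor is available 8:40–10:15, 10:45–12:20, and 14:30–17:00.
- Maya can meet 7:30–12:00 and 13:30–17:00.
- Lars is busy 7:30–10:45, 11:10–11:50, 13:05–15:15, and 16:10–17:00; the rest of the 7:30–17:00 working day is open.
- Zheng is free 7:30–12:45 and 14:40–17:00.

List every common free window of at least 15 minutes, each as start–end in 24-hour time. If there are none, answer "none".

Lars free within 07:30–17:00: 10:45–11:10, 11:50–13:05, 15:15–16:10.
Viktor ∩ Maya: 08:40–10:15, 10:45–12:00, 14:30–17:00.
Viktor ∩ Maya ∩ Lars: 10:45–11:10, 11:50–12:00, 15:15–16:10.
Viktor ∩ Maya ∩ Lars ∩ Zheng: 10:45–11:10, 11:50–12:00, 15:15–16:10.
Windows ≥ 15 min: 10:45–11:10, 15:15–16:10.

10:45–11:10, 15:15–16:10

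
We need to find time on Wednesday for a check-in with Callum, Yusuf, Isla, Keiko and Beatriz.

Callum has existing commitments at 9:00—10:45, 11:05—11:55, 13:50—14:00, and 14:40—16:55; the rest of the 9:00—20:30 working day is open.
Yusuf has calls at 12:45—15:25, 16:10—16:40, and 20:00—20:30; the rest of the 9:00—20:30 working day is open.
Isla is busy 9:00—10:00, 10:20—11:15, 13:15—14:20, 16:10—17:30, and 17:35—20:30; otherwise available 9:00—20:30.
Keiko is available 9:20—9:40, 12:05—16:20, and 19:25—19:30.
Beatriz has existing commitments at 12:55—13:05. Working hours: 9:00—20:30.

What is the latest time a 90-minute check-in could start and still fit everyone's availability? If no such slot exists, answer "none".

none

Callum free within 09:00–20:30: 10:45–11:05, 11:55–13:50, 14:00–14:40, 16:55–20:30.
Yusuf free within 09:00–20:30: 09:00–12:45, 15:25–16:10, 16:40–20:00.
Isla free within 09:00–20:30: 10:00–10:20, 11:15–13:15, 14:20–16:10, 17:30–17:35.
Beatriz free within 09:00–20:30: 09:00–12:55, 13:05–20:30.
Callum ∩ Yusuf: 10:45–11:05, 11:55–12:45, 16:55–20:00.
Callum ∩ Yusuf ∩ Isla: 11:55–12:45, 17:30–17:35.
Callum ∩ Yusuf ∩ Isla ∩ Keiko: 12:05–12:45.
Callum ∩ Yusuf ∩ Isla ∩ Keiko ∩ Beatriz: 12:05–12:45.
Windows ≥ 90 min: (none).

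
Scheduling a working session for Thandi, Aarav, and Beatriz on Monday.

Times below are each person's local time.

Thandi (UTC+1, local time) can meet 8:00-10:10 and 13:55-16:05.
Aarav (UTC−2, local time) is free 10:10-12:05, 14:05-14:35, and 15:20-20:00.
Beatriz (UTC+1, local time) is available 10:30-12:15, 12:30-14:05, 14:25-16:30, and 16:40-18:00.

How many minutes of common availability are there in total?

50 minutes

Thandi → UTC: 07:00–09:10, 12:55–15:05.
Aarav → UTC: 12:10–14:05, 16:05–16:35, 17:20–22:00.
Beatriz → UTC: 09:30–11:15, 11:30–13:05, 13:25–15:30, 15:40–17:00.
Thandi ∩ Aarav: 12:55–14:05.
Thandi ∩ Aarav ∩ Beatriz: 12:55–13:05, 13:25–14:05.
Total common minutes: 10 + 40 = 50.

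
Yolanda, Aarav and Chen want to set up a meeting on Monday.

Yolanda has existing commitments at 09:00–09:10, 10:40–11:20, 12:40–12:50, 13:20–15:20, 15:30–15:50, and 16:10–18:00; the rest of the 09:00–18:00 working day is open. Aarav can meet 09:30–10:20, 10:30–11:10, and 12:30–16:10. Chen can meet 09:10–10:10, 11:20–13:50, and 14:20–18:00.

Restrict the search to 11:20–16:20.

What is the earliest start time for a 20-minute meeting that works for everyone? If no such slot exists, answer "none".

Yolanda free within 09:00–18:00: 09:10–10:40, 11:20–12:40, 12:50–13:20, 15:20–15:30, 15:50–16:10.
Yolanda ∩ Aarav: 09:30–10:20, 10:30–10:40, 12:30–12:40, 12:50–13:20, 15:20–15:30, 15:50–16:10.
Yolanda ∩ Aarav ∩ Chen: 09:30–10:10, 12:30–12:40, 12:50–13:20, 15:20–15:30, 15:50–16:10.
Restricted to 11:20–16:20: 12:30–12:40, 12:50–13:20, 15:20–15:30, 15:50–16:10.
Windows ≥ 20 min: 12:50–13:20, 15:50–16:10.
Earliest such window starts at 12:50.

12:50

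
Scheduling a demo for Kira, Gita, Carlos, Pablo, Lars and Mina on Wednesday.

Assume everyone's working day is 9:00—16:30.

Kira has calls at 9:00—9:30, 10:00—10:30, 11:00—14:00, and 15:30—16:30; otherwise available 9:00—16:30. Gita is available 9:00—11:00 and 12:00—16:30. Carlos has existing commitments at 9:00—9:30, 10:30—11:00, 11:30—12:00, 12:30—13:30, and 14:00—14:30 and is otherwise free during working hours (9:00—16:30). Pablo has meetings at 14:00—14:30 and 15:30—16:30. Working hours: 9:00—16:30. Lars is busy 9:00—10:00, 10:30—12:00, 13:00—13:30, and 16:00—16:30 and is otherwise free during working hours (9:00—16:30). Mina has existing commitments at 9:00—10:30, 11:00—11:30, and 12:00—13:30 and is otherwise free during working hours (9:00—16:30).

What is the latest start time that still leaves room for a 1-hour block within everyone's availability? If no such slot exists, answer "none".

Kira free within 09:00–16:30: 09:30–10:00, 10:30–11:00, 14:00–15:30.
Carlos free within 09:00–16:30: 09:30–10:30, 11:00–11:30, 12:00–12:30, 13:30–14:00, 14:30–16:30.
Pablo free within 09:00–16:30: 09:00–14:00, 14:30–15:30.
Lars free within 09:00–16:30: 10:00–10:30, 12:00–13:00, 13:30–16:00.
Mina free within 09:00–16:30: 10:30–11:00, 11:30–12:00, 13:30–16:30.
Kira ∩ Gita: 09:30–10:00, 10:30–11:00, 14:00–15:30.
Kira ∩ Gita ∩ Carlos: 09:30–10:00, 14:30–15:30.
Kira ∩ Gita ∩ Carlos ∩ Pablo: 09:30–10:00, 14:30–15:30.
Kira ∩ Gita ∩ Carlos ∩ Pablo ∩ Lars: 14:30–15:30.
Kira ∩ Gita ∩ Carlos ∩ Pablo ∩ Lars ∩ Mina: 14:30–15:30.
Windows ≥ 60 min: 14:30–15:30.
Latest start in the last window 14:30–15:30 is 15:30 − 60 min = 14:30.

14:30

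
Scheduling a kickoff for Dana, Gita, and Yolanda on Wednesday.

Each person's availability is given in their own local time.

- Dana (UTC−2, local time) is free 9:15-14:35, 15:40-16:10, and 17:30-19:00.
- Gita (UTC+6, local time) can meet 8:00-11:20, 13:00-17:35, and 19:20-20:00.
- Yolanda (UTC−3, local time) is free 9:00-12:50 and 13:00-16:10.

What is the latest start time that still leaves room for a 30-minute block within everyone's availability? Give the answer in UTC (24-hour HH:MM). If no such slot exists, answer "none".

13:30

Dana → UTC: 11:15–16:35, 17:40–18:10, 19:30–21:00.
Gita → UTC: 02:00–05:20, 07:00–11:35, 13:20–14:00.
Yolanda → UTC: 12:00–15:50, 16:00–19:10.
Dana ∩ Gita: 11:15–11:35, 13:20–14:00.
Dana ∩ Gita ∩ Yolanda: 13:20–14:00.
Windows ≥ 30 min: 13:20–14:00.
Latest start in the last window 13:20–14:00 is 14:00 − 30 min = 13:30.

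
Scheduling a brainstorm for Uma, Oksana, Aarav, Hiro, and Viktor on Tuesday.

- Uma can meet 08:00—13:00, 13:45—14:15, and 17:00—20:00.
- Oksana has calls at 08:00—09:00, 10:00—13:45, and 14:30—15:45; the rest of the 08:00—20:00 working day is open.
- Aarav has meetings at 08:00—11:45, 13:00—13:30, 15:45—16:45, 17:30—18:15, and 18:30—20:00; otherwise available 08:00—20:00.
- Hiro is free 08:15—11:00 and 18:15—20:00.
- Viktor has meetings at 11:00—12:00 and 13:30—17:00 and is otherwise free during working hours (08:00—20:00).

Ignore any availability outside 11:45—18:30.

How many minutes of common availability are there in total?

Oksana free within 08:00–20:00: 09:00–10:00, 13:45–14:30, 15:45–20:00.
Aarav free within 08:00–20:00: 11:45–13:00, 13:30–15:45, 16:45–17:30, 18:15–18:30.
Viktor free within 08:00–20:00: 08:00–11:00, 12:00–13:30, 17:00–20:00.
Uma ∩ Oksana: 09:00–10:00, 13:45–14:15, 17:00–20:00.
Uma ∩ Oksana ∩ Aarav: 13:45–14:15, 17:00–17:30, 18:15–18:30.
Uma ∩ Oksana ∩ Aarav ∩ Hiro: 18:15–18:30.
Uma ∩ Oksana ∩ Aarav ∩ Hiro ∩ Viktor: 18:15–18:30.
Restricted to 11:45–18:30: 18:15–18:30.
Total common minutes: 15.

15 minutes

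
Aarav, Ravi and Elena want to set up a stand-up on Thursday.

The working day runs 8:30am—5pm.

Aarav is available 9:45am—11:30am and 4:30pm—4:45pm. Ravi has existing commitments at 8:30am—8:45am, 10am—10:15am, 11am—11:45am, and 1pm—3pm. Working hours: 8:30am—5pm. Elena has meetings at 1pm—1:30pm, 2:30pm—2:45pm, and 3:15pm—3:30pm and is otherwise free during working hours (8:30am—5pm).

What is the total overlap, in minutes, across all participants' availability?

75 minutes

Ravi free within 08:30–17:00: 08:45–10:00, 10:15–11:00, 11:45–13:00, 15:00–17:00.
Elena free within 08:30–17:00: 08:30–13:00, 13:30–14:30, 14:45–15:15, 15:30–17:00.
Aarav ∩ Ravi: 09:45–10:00, 10:15–11:00, 16:30–16:45.
Aarav ∩ Ravi ∩ Elena: 09:45–10:00, 10:15–11:00, 16:30–16:45.
Total common minutes: 15 + 45 + 15 = 75.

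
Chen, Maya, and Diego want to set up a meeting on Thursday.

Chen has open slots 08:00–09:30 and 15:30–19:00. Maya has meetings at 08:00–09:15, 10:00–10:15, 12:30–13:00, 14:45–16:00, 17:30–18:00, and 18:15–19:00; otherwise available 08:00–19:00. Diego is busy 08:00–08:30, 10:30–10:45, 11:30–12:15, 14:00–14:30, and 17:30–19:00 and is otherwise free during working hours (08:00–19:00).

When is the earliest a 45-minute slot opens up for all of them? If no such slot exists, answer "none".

16:00

Maya free within 08:00–19:00: 09:15–10:00, 10:15–12:30, 13:00–14:45, 16:00–17:30, 18:00–18:15.
Diego free within 08:00–19:00: 08:30–10:30, 10:45–11:30, 12:15–14:00, 14:30–17:30.
Chen ∩ Maya: 09:15–09:30, 16:00–17:30, 18:00–18:15.
Chen ∩ Maya ∩ Diego: 09:15–09:30, 16:00–17:30.
Windows ≥ 45 min: 16:00–17:30.
Earliest such window starts at 16:00.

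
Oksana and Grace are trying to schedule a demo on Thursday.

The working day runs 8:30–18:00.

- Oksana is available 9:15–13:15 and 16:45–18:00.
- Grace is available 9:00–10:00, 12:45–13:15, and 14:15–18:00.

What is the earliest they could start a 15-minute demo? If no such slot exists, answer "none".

Oksana ∩ Grace: 09:15–10:00, 12:45–13:15, 16:45–18:00.
Windows ≥ 15 min: 09:15–10:00, 12:45–13:15, 16:45–18:00.
Earliest such window starts at 09:15.

09:15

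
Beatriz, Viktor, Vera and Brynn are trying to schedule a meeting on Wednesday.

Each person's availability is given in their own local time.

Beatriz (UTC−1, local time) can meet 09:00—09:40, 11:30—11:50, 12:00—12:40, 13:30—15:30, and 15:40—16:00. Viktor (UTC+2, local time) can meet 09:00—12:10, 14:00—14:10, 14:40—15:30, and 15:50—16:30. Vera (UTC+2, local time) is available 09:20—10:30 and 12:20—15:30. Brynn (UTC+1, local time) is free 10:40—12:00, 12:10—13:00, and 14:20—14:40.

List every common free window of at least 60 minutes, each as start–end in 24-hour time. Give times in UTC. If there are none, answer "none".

none

Beatriz → UTC: 10:00–10:40, 12:30–12:50, 13:00–13:40, 14:30–16:30, 16:40–17:00.
Viktor → UTC: 07:00–10:10, 12:00–12:10, 12:40–13:30, 13:50–14:30.
Vera → UTC: 07:20–08:30, 10:20–13:30.
Brynn → UTC: 09:40–11:00, 11:10–12:00, 13:20–13:40.
Beatriz ∩ Viktor: 10:00–10:10, 12:40–12:50, 13:00–13:30.
Beatriz ∩ Viktor ∩ Vera: 12:40–12:50, 13:00–13:30.
Beatriz ∩ Viktor ∩ Vera ∩ Brynn: 13:20–13:30.
Windows ≥ 60 min: (none).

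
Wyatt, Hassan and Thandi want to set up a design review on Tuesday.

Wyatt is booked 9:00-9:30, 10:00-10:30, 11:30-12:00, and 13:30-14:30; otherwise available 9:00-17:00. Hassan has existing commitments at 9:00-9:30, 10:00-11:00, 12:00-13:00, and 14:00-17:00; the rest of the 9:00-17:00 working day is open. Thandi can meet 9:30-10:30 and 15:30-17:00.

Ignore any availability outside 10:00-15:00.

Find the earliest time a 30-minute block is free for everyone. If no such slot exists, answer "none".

none

Wyatt free within 09:00–17:00: 09:30–10:00, 10:30–11:30, 12:00–13:30, 14:30–17:00.
Hassan free within 09:00–17:00: 09:30–10:00, 11:00–12:00, 13:00–14:00.
Wyatt ∩ Hassan: 09:30–10:00, 11:00–11:30, 13:00–13:30.
Wyatt ∩ Hassan ∩ Thandi: 09:30–10:00.
Restricted to 10:00–15:00: (none).
Windows ≥ 30 min: (none).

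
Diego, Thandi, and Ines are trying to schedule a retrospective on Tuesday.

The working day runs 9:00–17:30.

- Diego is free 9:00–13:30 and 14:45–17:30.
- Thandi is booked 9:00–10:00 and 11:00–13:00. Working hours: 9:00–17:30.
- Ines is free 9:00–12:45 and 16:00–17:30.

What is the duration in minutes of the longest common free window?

Thandi free within 09:00–17:30: 10:00–11:00, 13:00–17:30.
Diego ∩ Thandi: 10:00–11:00, 13:00–13:30, 14:45–17:30.
Diego ∩ Thandi ∩ Ines: 10:00–11:00, 16:00–17:30.
Common window lengths: 60, 90 min; longest is 90.

90 minutes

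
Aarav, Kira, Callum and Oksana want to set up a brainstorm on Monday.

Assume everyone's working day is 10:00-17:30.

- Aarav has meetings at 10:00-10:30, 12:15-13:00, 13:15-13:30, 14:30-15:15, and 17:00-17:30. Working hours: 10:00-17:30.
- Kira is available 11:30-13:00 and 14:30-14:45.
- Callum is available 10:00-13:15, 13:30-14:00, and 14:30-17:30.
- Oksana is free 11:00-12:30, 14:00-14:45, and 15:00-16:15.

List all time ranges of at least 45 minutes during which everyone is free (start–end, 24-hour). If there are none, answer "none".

Aarav free within 10:00–17:30: 10:30–12:15, 13:00–13:15, 13:30–14:30, 15:15–17:00.
Aarav ∩ Kira: 11:30–12:15.
Aarav ∩ Kira ∩ Callum: 11:30–12:15.
Aarav ∩ Kira ∩ Callum ∩ Oksana: 11:30–12:15.
Windows ≥ 45 min: 11:30–12:15.

11:30–12:15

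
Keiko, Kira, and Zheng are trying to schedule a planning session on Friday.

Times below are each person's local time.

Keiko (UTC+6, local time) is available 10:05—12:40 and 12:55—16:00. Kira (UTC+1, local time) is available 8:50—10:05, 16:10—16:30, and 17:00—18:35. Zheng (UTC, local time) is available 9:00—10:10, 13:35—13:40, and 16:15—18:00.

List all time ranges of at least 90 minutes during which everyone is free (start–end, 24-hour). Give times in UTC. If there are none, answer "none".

Keiko → UTC: 04:05–06:40, 06:55–10:00.
Kira → UTC: 07:50–09:05, 15:10–15:30, 16:00–17:35.
Zheng → UTC: 09:00–10:10, 13:35–13:40, 16:15–18:00.
Keiko ∩ Kira: 07:50–09:05.
Keiko ∩ Kira ∩ Zheng: 09:00–09:05.
Windows ≥ 90 min: (none).

none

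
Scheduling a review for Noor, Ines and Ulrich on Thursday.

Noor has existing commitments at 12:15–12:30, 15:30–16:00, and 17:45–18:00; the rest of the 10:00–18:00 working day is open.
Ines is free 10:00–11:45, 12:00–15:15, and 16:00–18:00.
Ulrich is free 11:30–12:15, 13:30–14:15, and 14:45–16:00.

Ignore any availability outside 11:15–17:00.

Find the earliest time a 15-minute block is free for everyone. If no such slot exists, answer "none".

Noor free within 10:00–18:00: 10:00–12:15, 12:30–15:30, 16:00–17:45.
Noor ∩ Ines: 10:00–11:45, 12:00–12:15, 12:30–15:15, 16:00–17:45.
Noor ∩ Ines ∩ Ulrich: 11:30–11:45, 12:00–12:15, 13:30–14:15, 14:45–15:15.
Restricted to 11:15–17:00: 11:30–11:45, 12:00–12:15, 13:30–14:15, 14:45–15:15.
Windows ≥ 15 min: 11:30–11:45, 12:00–12:15, 13:30–14:15, 14:45–15:15.
Earliest such window starts at 11:30.

11:30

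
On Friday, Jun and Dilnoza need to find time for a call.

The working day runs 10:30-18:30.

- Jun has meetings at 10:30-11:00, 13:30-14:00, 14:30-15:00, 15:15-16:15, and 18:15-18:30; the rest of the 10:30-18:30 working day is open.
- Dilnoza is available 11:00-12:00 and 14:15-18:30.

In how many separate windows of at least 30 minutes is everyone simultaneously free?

2

Jun free within 10:30–18:30: 11:00–13:30, 14:00–14:30, 15:00–15:15, 16:15–18:15.
Jun ∩ Dilnoza: 11:00–12:00, 14:15–14:30, 15:00–15:15, 16:15–18:15.
Windows ≥ 30 min: 11:00–12:00, 16:15–18:15.
That's 2 windows.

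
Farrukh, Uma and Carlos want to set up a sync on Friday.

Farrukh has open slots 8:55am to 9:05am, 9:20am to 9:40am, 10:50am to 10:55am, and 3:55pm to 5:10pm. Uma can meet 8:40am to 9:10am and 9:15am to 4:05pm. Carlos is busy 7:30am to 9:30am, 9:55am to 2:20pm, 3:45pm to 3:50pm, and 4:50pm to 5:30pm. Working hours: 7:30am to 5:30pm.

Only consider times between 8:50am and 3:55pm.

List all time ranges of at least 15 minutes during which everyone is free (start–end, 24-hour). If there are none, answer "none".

none

Carlos free within 07:30–17:30: 09:30–09:55, 14:20–15:45, 15:50–16:50.
Farrukh ∩ Uma: 08:55–09:05, 09:20–09:40, 10:50–10:55, 15:55–16:05.
Farrukh ∩ Uma ∩ Carlos: 09:30–09:40, 15:55–16:05.
Restricted to 08:50–15:55: 09:30–09:40.
Windows ≥ 15 min: (none).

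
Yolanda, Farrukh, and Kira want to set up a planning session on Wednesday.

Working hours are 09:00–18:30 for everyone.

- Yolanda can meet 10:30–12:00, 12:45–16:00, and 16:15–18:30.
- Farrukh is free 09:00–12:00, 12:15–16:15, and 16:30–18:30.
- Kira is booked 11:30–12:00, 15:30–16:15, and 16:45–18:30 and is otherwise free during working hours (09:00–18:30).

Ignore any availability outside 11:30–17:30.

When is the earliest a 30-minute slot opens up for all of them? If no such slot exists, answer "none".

12:45

Kira free within 09:00–18:30: 09:00–11:30, 12:00–15:30, 16:15–16:45.
Yolanda ∩ Farrukh: 10:30–12:00, 12:45–16:00, 16:30–18:30.
Yolanda ∩ Farrukh ∩ Kira: 10:30–11:30, 12:45–15:30, 16:30–16:45.
Restricted to 11:30–17:30: 12:45–15:30, 16:30–16:45.
Windows ≥ 30 min: 12:45–15:30.
Earliest such window starts at 12:45.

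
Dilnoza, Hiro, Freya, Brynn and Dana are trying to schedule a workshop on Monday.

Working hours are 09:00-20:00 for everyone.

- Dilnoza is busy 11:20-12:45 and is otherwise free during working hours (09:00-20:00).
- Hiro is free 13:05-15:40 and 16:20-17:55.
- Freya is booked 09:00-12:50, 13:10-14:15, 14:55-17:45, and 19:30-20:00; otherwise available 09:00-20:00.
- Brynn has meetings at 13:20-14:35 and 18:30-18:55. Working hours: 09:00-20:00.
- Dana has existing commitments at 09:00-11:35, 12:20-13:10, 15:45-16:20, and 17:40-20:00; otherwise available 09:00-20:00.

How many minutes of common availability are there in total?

Dilnoza free within 09:00–20:00: 09:00–11:20, 12:45–20:00.
Freya free within 09:00–20:00: 12:50–13:10, 14:15–14:55, 17:45–19:30.
Brynn free within 09:00–20:00: 09:00–13:20, 14:35–18:30, 18:55–20:00.
Dana free within 09:00–20:00: 11:35–12:20, 13:10–15:45, 16:20–17:40.
Dilnoza ∩ Hiro: 13:05–15:40, 16:20–17:55.
Dilnoza ∩ Hiro ∩ Freya: 13:05–13:10, 14:15–14:55, 17:45–17:55.
Dilnoza ∩ Hiro ∩ Freya ∩ Brynn: 13:05–13:10, 14:35–14:55, 17:45–17:55.
Dilnoza ∩ Hiro ∩ Freya ∩ Brynn ∩ Dana: 14:35–14:55.
Total common minutes: 20.

20 minutes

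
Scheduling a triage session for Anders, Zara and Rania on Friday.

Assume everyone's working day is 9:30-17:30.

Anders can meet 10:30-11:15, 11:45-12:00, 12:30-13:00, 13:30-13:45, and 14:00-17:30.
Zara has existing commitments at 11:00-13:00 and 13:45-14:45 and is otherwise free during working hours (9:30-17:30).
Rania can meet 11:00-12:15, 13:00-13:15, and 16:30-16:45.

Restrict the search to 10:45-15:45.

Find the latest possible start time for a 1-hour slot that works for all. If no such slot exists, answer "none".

Zara free within 09:30–17:30: 09:30–11:00, 13:00–13:45, 14:45–17:30.
Anders ∩ Zara: 10:30–11:00, 13:30–13:45, 14:45–17:30.
Anders ∩ Zara ∩ Rania: 16:30–16:45.
Restricted to 10:45–15:45: (none).
Windows ≥ 60 min: (none).

none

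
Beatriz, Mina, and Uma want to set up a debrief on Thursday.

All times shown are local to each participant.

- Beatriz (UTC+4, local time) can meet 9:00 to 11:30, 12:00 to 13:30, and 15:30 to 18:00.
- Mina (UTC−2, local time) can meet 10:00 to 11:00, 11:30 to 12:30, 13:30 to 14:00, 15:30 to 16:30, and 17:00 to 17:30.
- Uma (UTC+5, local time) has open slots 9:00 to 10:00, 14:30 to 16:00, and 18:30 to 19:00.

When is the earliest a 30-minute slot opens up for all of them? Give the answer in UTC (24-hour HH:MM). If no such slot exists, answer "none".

13:30

Beatriz → UTC: 05:00–07:30, 08:00–09:30, 11:30–14:00.
Mina → UTC: 12:00–13:00, 13:30–14:30, 15:30–16:00, 17:30–18:30, 19:00–19:30.
Uma → UTC: 04:00–05:00, 09:30–11:00, 13:30–14:00.
Beatriz ∩ Mina: 12:00–13:00, 13:30–14:00.
Beatriz ∩ Mina ∩ Uma: 13:30–14:00.
Windows ≥ 30 min: 13:30–14:00.
Earliest such window starts at 13:30.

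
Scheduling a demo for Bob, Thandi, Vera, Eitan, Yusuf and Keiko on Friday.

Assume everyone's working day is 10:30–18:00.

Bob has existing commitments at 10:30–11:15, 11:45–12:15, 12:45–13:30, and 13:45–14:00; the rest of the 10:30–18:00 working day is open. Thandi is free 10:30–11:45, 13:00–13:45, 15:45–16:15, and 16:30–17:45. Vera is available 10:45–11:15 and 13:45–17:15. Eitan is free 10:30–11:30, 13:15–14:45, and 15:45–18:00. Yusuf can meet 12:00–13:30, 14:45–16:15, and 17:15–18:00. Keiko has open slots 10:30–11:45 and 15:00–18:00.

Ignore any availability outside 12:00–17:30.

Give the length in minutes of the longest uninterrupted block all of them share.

30 minutes

Bob free within 10:30–18:00: 11:15–11:45, 12:15–12:45, 13:30–13:45, 14:00–18:00.
Bob ∩ Thandi: 11:15–11:45, 13:30–13:45, 15:45–16:15, 16:30–17:45.
Bob ∩ Thandi ∩ Vera: 15:45–16:15, 16:30–17:15.
Bob ∩ Thandi ∩ Vera ∩ Eitan: 15:45–16:15, 16:30–17:15.
Bob ∩ Thandi ∩ Vera ∩ Eitan ∩ Yusuf: 15:45–16:15.
Bob ∩ Thandi ∩ Vera ∩ Eitan ∩ Yusuf ∩ Keiko: 15:45–16:15.
Restricted to 12:00–17:30: 15:45–16:15.
Single common window of 30 minutes.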